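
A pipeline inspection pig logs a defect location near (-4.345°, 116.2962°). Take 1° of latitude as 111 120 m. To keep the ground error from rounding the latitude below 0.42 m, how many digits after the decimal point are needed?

One degree of latitude covers 111120 m.
Rounding to N decimal places gives at most 0.5 × 10⁻ᴺ degrees of error, i.e. 0.5 × 10⁻ᴺ × 111120 m.
Setting 55560 × 10⁻ᴺ ≤ 0.42 gives 10ᴺ ≥ 1.323e+05, i.e. N ≥ 5.12.
So 6 decimal places suffice (0.0556 m); 5 would allow up to 0.556 m.

6 decimal places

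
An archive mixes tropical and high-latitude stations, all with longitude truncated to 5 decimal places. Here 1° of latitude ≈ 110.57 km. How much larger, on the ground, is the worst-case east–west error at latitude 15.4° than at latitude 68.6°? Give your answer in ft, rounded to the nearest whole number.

2 ft

Truncating at 5 decimal places can drop up to a full unit in the last place, so the longitude may be off by as much as 1e-05°.
Error at 15.4° = 1e-05° × 110570 × cos 15.4° ≈ 1.1057 × 0.9641 = 1.066 m.
At 68.6°: 1e-05° × 110570 × cos 68.6° = 1e-05 × 110570 × 0.3649 ≈ 0.40344 m.
So the lower-latitude error exceeds the higher by 1.066 − 0.40344 = 0.66256 m.
Converting: 0.662556 m × 3.2808 ft/m ≈ 2.1737 ft.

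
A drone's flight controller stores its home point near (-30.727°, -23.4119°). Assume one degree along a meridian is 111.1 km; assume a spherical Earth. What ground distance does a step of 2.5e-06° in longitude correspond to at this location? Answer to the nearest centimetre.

24 centimetres

2.5e-06° of longitude at 30.727° is 2.5e-06 × 111100 × cos 30.727° ≈ 2.5e-06 × 95502.8 = 0.238757 m.
That is 0.238757 m = 23.876 cm.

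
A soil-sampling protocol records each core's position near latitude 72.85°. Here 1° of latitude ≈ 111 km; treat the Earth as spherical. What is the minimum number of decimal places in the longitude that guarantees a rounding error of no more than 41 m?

3 decimal places

At 72.85° one degree of longitude covers 111000 × cos 72.85° ≈ 111000 × 0.2949 ≈ 32731 m.
With N decimal places the half-ulp bound is 0.5·10⁻ᴺ°, or 0.5·10⁻ᴺ × 32731 m on the ground.
Setting 16365.5 × 10⁻ᴺ ≤ 41 gives 10ᴺ ≥ 399.2, i.e. N ≥ 2.60.
So 3 decimal places suffice (16.4 m); 2 would allow up to 164 m.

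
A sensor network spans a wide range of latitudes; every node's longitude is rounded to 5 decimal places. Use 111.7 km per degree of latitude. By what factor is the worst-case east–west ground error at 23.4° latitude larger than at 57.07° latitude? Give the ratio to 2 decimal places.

1.69

Rounding to 5 decimal places leaves the longitude within ±5e-06° of the true value.
Error at 23.4° = 5e-06° × 111700 × cos 23.4° ≈ 0.5585 × 0.9178 = 0.51257 m.
Error at 57.07° = 5e-06° × 111700 × cos 57.07° ≈ 0.5585 × 0.5436 = 0.30361 m.
The ratio reduces to cos 23.4° / cos 57.07° = 0.9178/0.5436 ≈ 1.6882.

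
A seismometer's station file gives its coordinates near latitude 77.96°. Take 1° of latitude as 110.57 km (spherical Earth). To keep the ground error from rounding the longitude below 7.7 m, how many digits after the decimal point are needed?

At 77.96° one degree of longitude covers 110570 × cos 77.96° ≈ 110570 × 0.2086 ≈ 23064.3 m.
With N decimal places the half-ulp bound is 0.5·10⁻ᴺ°, or 0.5·10⁻ᴺ × 23064.3 m on the ground.
Need 0.5 × 23064.3 × 10⁻ᴺ ≤ 7.7 → 10⁻ᴺ ≤ 6.677e-04, so N ≥ 3.18.
So 4 decimal places suffice (1.15 m); 3 would allow up to 11.5 m.

4 decimal places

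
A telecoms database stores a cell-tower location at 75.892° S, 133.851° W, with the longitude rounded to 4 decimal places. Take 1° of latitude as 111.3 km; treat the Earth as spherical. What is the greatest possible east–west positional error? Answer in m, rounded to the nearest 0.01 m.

1.36 m

Rounding to 4 decimal places leaves the longitude within ±5e-05° of the true value.
One degree of longitude at 75.892° is 111300 × cos 75.892° ≈ 111300 × 0.2438 = 27129.4 m.
So at most 5e-05° × 27129.4 ≈ 1.35647 m east–west.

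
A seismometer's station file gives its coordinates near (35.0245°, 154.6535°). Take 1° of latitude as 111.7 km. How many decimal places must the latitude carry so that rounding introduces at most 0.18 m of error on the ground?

One degree of latitude covers 111700 m.
N decimal places → at most half a unit in the last place, 0.5 × 10⁻ᴺ° = 111700/2 × 10⁻ᴺ m.
Need 0.5 × 111700 × 10⁻ᴺ ≤ 0.18 → 10⁻ᴺ ≤ 3.223e-06, so N ≥ 5.49.
So 6 decimal places suffice (0.0558 m); 5 would allow up to 0.558 m.

6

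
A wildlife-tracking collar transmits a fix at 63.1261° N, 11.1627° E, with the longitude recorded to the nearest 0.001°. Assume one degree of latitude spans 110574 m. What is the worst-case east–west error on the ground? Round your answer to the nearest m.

Rounding to 3 decimal places leaves the longitude within ±0.0005° of the true value.
Parallels shrink by cos φ, so at 63.1261° a degree of longitude is 110574 × 0.4520 ≈ 49982.6 m.
Maximum E–W displacement: 0.0005 × 49982.6 = 24.9913 m.

25 m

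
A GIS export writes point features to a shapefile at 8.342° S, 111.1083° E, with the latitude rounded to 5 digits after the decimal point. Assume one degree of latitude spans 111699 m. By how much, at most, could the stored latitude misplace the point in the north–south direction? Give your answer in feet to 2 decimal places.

1.83 feet

Rounding to 5 decimal places leaves the latitude within ±5e-06° of the true value.
North–south distance: 5e-06° × 111699 m/° = 0.558495 m.
Converting: 0.558495 m × 3.2808 ft/m ≈ 1.8323 ft.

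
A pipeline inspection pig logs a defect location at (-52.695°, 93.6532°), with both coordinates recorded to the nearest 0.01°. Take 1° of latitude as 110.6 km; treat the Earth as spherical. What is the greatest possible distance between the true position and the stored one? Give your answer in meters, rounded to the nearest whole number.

647 meters

Rounding to 2 decimal places leaves each coordinate within ±0.005° of the true value.
Latitude error → 0.005 × 110600 = 553 m along the meridian.
Longitude error → 0.005 × 110600 × cos 52.695° = 0.005 × 110600 × 0.6061 ≈ 335.15 m.
Combining orthogonally: (553² + 335.15²)^½ ≈ 646.633 m.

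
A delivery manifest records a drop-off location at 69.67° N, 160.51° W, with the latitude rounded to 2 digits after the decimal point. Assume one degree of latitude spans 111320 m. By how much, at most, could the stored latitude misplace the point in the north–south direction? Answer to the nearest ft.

Rounding to 2 decimal places leaves the latitude within ±0.005° of the true value.
North–south distance: 0.005° × 111320 m/° = 556.6 m.
Converting: 556.6 m × 3.2808 ft/m ≈ 1826.1 ft.

1826 ft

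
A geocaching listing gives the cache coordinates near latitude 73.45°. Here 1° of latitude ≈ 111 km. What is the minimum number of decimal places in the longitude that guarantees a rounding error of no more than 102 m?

3

At 73.45° one degree of longitude covers 111000 × cos 73.45° ≈ 111000 × 0.2849 ≈ 31618.6 m.
With N decimal places the half-ulp bound is 0.5·10⁻ᴺ°, or 0.5·10⁻ᴺ × 31618.6 m on the ground.
Need 0.5 × 31618.6 × 10⁻ᴺ ≤ 102 → 10⁻ᴺ ≤ 6.452e-03, so N ≥ 2.19.
N = 2 would give 158 m (too coarse); N = 3 gives 15.8 m ≤ 102 m.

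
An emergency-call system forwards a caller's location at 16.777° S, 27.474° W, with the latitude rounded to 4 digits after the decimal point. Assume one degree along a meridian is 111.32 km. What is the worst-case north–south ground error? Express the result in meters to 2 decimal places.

5.57 meters

Rounding to 4 decimal places leaves the latitude within ±5e-05° of the true value.
So the N–S error is at most 5e-05 × 111320 = 5.566 m.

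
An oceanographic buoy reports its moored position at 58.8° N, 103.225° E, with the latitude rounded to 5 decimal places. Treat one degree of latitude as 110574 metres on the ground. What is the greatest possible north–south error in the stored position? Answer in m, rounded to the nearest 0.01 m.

Rounding to 5 decimal places leaves the latitude within ±5e-06° of the true value.
North–south distance: 5e-06° × 110574 m/° = 0.55287 m.

0.55 m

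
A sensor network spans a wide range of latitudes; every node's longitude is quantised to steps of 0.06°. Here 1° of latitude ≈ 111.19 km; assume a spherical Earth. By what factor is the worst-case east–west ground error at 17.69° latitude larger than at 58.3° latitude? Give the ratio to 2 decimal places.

1.81

With a 0.06° grid the true value lies within half a step, ±0.06°/2 = ±0.03°, of the stored one.
At 17.69°: 0.03° × 111190 × cos 17.69° = 0.03 × 111190 × 0.9527 ≈ 3178 m.
Error at 58.3° = 0.03° × 111190 × cos 58.3° ≈ 3335.7 × 0.5255 = 1752.8 m.
Ratio: 3178 / 1752.8 = cos 17.69° / cos 58.3° ≈ 1.8131.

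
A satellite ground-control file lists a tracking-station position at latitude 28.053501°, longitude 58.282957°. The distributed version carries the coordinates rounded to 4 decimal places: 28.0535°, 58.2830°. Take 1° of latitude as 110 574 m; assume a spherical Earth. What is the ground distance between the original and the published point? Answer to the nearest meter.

4 meters

Δlat = 28.053501 − 28.0535 = +0.000001°; Δlon = 58.282957 − 58.2830 = -0.000043°.
N–S: 0.000001° × 110574 m/° = 0.110574 m.
E–W at 28.0535°: -0.000043° × 110574 × cos 28.0535° = -0.000043 × 110574 × 0.8825 ≈ -4.19605 m.
Hypotenuse of the two orthogonal shifts: √(0.110574² + 4.19605²) = 4.19751 m.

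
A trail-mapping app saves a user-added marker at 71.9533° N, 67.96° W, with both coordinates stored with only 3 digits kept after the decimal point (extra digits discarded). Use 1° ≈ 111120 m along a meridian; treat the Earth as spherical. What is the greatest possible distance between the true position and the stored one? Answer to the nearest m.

Truncating at 3 decimal places can drop up to a full unit in the last place, so each coordinate may be off by as much as 0.001°.
Latitude error → 0.001 × 111120 = 111.12 m along the meridian.
Longitude error → 0.001 × 111120 × cos 71.9533° = 0.001 × 111120 × 0.3098 ≈ 34.4241 m.
Combining orthogonally: (111.12² + 34.4241²)^½ ≈ 116.33 m.

116 m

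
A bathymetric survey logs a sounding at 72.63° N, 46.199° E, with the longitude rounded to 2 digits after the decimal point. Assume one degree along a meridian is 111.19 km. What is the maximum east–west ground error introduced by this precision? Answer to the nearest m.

Rounding to 2 decimal places leaves the longitude within ±0.005° of the true value.
Parallels shrink by cos φ, so at 72.63° a degree of longitude is 111190 × 0.2985 ≈ 33194.8 m.
So at most 0.005° × 33194.8 ≈ 165.974 m east–west.

166 m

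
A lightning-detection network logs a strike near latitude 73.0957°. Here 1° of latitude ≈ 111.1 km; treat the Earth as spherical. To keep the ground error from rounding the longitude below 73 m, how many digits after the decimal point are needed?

At 73.0957° one degree of longitude covers 111100 × cos 73.0957° ≈ 111100 × 0.2908 ≈ 32305 m.
Rounding to N decimal places gives at most 0.5 × 10⁻ᴺ degrees of error, i.e. 0.5 × 10⁻ᴺ × 32305 m.
Need 0.5 × 32305 × 10⁻ᴺ ≤ 73 → 10⁻ᴺ ≤ 4.519e-03, so N ≥ 2.34.
At 2 places the error can reach 162 m, but 3 places keeps it to 16.2 m.

3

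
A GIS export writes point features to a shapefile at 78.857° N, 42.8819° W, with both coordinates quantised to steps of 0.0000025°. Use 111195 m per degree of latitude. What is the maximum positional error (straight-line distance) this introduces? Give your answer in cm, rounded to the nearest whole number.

With a 0.0000025° grid the true value lies within half a step, ±0.0000025°/2 = ±1.25e-06°, of the stored one.
Latitude error → 1.25e-06 × 111195 = 0.138994 m along the meridian.
East–west component at 78.857°: 1.25e-06° × 111195 × cos 78.857° ≈ 1.25e-06 × 21489.4 ≈ 0.0268617 m.
Worst case both components are at the extreme and orthogonal: √(0.138994² + 0.0268617²) ≈ 0.141566 m.
That is 0.141566 m = 14.157 cm.

14 cm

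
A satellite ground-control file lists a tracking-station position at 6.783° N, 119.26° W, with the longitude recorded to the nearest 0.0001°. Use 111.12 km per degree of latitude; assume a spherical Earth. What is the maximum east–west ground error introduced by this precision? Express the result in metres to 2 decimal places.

5.52 metres

Rounding to 4 decimal places leaves the longitude within ±5e-05° of the true value.
Parallels shrink by cos φ, so at 6.783° a degree of longitude is 111120 × 0.9930 ≈ 110342 m.
East–west error: 5e-05° × 110342 m/° ≈ 5.51711 m.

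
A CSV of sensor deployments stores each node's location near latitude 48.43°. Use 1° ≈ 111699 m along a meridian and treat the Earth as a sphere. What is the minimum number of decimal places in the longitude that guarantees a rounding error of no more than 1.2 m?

5 decimal places

At 48.43° one degree of longitude covers 111699 × cos 48.43° ≈ 111699 × 0.6635 ≈ 74116.1 m.
Rounding to N decimal places gives at most 0.5 × 10⁻ᴺ degrees of error, i.e. 0.5 × 10⁻ᴺ × 74116.1 m.
Setting 37058.1 × 10⁻ᴺ ≤ 1.2 gives 10ᴺ ≥ 3.088e+04, i.e. N ≥ 4.49.
So 5 decimal places suffice (0.371 m); 4 would allow up to 3.71 m.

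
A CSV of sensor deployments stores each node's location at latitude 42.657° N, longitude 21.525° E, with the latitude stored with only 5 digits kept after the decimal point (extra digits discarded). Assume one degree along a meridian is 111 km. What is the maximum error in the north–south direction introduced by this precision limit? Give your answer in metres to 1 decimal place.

Truncating at 5 decimal places can drop up to a full unit in the last place, so the latitude may be off by as much as 1e-05°.
North–south distance: 1e-05° × 111000 m/° = 1.11 m.

1.1 metres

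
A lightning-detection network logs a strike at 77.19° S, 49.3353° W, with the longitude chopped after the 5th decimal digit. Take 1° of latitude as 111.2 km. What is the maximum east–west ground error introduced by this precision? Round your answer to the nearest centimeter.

Truncating at 5 decimal places can drop up to a full unit in the last place, so the longitude may be off by as much as 1e-05°.
Parallels shrink by cos φ, so at 77.19° a degree of longitude is 111200 × 0.2217 ≈ 24655.1 m.
East–west error: 1e-05° × 24655.1 m/° ≈ 0.246551 m.
That is 0.246551 m = 24.655 cm.

25 centimeters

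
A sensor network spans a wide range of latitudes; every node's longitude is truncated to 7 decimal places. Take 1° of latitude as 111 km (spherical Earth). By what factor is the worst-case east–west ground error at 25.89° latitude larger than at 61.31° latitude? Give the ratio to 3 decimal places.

Truncating at 7 decimal places can drop up to a full unit in the last place, so the longitude may be off by as much as 1e-07°.
At 25.89°: 1e-07° × 111000 × cos 25.89° = 1e-07 × 111000 × 0.8996 ≈ 0.0099859 m.
At 61.31°: 1e-07° × 111000 × cos 61.31° = 1e-07 × 111000 × 0.4801 ≈ 0.0053288 m.
The ratio reduces to cos 25.89° / cos 61.31° = 0.8996/0.4801 ≈ 1.8740.

1.874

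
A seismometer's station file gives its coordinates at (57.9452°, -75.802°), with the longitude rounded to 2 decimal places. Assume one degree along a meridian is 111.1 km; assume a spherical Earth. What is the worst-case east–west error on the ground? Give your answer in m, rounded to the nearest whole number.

295 m

Rounding to 2 decimal places leaves the longitude within ±0.005° of the true value.
At latitude 57.9452° a degree of longitude spans 111100 m × cos 57.9452° = 111100 × 0.5307 ≈ 58964.1 m.
So at most 0.005° × 58964.1 ≈ 294.821 m east–west.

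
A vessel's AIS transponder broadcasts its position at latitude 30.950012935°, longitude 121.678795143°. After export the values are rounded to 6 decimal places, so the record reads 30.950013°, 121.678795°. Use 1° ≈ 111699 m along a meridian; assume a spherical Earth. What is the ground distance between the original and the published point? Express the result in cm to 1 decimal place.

1.6 cm

Δlat = 30.950012935 − 30.950013 = -0.000000065°; Δlon = 121.678795143 − 121.678795 = +0.000000143°.
North–south shift: -0.000000065 × 111699 = -0.00726043 m.
E–W at 30.95°: 0.000000143° × 111699 × cos 30.95° = 0.000000143 × 111699 × 0.8576 ≈ 0.0136987 m.
Combined displacement = (0.00726043² + 0.0136987²)^½ ≈ 0.0155038 m.
That is 0.0155038 m = 1.5504 cm.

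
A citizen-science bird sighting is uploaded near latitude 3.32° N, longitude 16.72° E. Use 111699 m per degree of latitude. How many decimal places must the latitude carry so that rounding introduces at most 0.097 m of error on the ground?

6 decimal places

One degree of latitude covers 111699 m.
Rounding to N decimal places gives at most 0.5 × 10⁻ᴺ degrees of error, i.e. 0.5 × 10⁻ᴺ × 111699 m.
Need 0.5 × 111699 × 10⁻ᴺ ≤ 0.097 → 10⁻ᴺ ≤ 1.737e-06, so N ≥ 5.76.
N = 5 would give 0.558 m (too coarse); N = 6 gives 0.0558 m ≤ 0.097 m.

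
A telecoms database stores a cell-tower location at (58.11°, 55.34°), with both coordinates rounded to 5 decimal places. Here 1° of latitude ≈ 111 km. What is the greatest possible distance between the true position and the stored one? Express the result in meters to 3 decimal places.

0.628 meters

Rounding to 5 decimal places leaves each coordinate within ±5e-06° of the true value.
Latitude error → 5e-06 × 111000 = 0.555 m along the meridian.
Longitude error → 5e-06 × 111000 × cos 58.11° = 5e-06 × 111000 × 0.5283 ≈ 0.293201 m.
Worst case both components are at the extreme and orthogonal: √(0.555² + 0.293201²) ≈ 0.627688 m.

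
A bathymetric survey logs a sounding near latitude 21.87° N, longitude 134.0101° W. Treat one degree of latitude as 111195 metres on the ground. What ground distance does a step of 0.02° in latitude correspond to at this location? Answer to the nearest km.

2 km

Along a meridian 0.02° is 0.02 × 111195 = 2223.9 m.
That is 2223.9 m = 2.2239 km.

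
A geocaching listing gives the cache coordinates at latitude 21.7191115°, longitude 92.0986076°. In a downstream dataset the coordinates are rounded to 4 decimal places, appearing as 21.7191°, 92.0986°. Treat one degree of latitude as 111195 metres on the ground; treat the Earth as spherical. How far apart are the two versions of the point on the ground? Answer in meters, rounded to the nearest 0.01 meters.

1.50 meters

Δlat = 21.7191115 − 21.7191 = +0.0000115°; Δlon = 92.0986076 − 92.0986 = +0.0000076°.
N–S: 0.0000115° × 111195 m/° = 1.27874 m.
East–west at this latitude: 0.0000076° × 111195 × cos 21.7191° ≈ 0.0000076 × 103301 = 0.785089 m.
Combined displacement = (1.27874² + 0.785089²)^½ ≈ 1.50052 m.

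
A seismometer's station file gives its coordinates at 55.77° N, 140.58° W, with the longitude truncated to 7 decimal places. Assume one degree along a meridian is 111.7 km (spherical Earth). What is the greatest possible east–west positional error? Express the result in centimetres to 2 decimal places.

Truncating at 7 decimal places can drop up to a full unit in the last place, so the longitude may be off by as much as 1e-07°.
Parallels shrink by cos φ, so at 55.77° a degree of longitude is 111700 × 0.5625 ≈ 62833.1 m.
Maximum E–W displacement: 1e-07 × 62833.1 = 0.00628331 m.
That is 0.00628331 m = 0.62833 cm.

0.63 centimetres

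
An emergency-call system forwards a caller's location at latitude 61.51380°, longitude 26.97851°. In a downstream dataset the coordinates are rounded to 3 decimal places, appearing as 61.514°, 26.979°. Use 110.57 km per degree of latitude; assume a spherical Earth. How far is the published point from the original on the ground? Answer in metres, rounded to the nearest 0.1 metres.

34.0 metres

Δlat = 61.51380 − 61.514 = -0.00020°; Δlon = 26.97851 − 26.979 = -0.00049°.
North–south shift: -0.00020 × 110570 = -22.114 m.
East–west at this latitude: -0.00049° × 110570 × cos 61.514° ≈ -0.00049 × 52735.7 = -25.8405 m.
Combined displacement = (22.114² + 25.8405²)^½ ≈ 34.0112 m.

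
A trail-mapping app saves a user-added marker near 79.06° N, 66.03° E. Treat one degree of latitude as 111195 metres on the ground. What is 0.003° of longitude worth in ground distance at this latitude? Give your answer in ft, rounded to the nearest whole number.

0.003° of longitude at 79.06° is 0.003 × 111195 × cos 79.06° ≈ 0.003 × 21102.7 = 63.3081 m.
Converting: 63.3081 m × 3.2808 ft/m ≈ 207.7 ft.

208 ft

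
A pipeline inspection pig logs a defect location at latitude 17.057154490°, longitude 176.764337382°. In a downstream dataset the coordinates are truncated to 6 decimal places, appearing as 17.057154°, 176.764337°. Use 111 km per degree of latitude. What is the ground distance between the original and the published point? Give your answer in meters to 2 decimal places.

Δlat = 17.057154490 − 17.057154 = +0.000000490°; Δlon = 176.764337382 − 176.764337 = +0.000000382°.
North–south shift: 0.000000490 × 111000 = 0.05439 m.
E–W at 17.0572°: 0.000000382° × 111000 × cos 17.0572° = 0.000000382 × 111000 × 0.9560 ≈ 0.0405368 m.
Distance: √(0.05439² + 0.0405368²) ≈ 0.0678344 m.

0.07 meters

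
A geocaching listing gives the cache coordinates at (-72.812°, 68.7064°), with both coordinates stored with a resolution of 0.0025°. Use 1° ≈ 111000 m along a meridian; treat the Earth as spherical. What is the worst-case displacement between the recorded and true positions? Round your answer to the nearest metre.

With a 0.0025° grid the true value lies within half a step, ±0.0025°/2 = ±0.00125°, of the stored one.
North–south component: 0.00125° × 111000 = 138.75 m.
East–west component at 72.812°: 0.00125° × 111000 × cos 72.812° ≈ 0.00125 × 32801.4 ≈ 41.0017 m.
The two errors are perpendicular, so the maximum displacement is √(138.75² + 41.0017²) ≈ 144.681 m.

145 metres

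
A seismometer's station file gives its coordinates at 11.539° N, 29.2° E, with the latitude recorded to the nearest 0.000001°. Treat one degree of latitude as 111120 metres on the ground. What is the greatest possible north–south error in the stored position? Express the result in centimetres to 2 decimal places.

5.56 centimetres

Rounding to 6 decimal places leaves the latitude within ±5e-07° of the true value.
North–south distance: 5e-07° × 111120 m/° = 0.05556 m.
That is 0.05556 m = 5.556 cm.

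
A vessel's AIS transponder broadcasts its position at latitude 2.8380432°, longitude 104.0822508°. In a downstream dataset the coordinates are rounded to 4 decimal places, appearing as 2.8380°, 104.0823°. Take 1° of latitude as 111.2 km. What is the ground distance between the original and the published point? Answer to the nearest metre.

The latitude changed by +0.0000432° and the longitude by -0.0000492°.
North–south shift: 0.0000432 × 111200 = 4.80384 m.
East–west at this latitude: -0.0000492° × 111200 × cos 2.838° ≈ -0.0000492 × 111064 = -5.46433 m.
Distance: √(4.80384² + 5.46433²) ≈ 7.2757 m.

7 metres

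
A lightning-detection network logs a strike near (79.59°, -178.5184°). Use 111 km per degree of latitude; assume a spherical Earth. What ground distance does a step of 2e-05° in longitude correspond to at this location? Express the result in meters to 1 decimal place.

One degree of longitude here spans 111000 × cos 79.59° = 111000 × 0.1807 ≈ 20056.7 m; 2e-05° of that is 0.401134 m.

0.4 meters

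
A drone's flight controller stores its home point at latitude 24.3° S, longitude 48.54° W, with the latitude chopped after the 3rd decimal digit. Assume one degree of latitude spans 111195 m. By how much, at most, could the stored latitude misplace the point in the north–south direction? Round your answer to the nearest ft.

Truncating at 3 decimal places can drop up to a full unit in the last place, so the latitude may be off by as much as 0.001°.
So the N–S error is at most 0.001 × 111195 = 111.195 m.
In feet: 111.195 m ÷ 0.3048 ≈ 364.81 ft.

365 ft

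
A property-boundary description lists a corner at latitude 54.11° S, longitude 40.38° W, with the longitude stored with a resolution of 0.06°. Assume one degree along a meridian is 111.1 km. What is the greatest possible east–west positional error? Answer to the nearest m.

1954 m

With a 0.06° grid the true value lies within half a step, ±0.06°/2 = ±0.03°, of the stored one.
At latitude 54.11° a degree of longitude spans 111100 m × cos 54.11° = 111100 × 0.5862 ≈ 65130.3 m.
Maximum E–W displacement: 0.03 × 65130.3 = 1953.91 m.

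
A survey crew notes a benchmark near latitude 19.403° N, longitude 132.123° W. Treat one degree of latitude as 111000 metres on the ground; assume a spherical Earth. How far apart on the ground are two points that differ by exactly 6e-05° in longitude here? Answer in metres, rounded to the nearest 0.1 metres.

6.3 metres

One degree of longitude here spans 111000 × cos 19.403° = 111000 × 0.9432 ≈ 104696 m; 6e-05° of that is 6.28175 m.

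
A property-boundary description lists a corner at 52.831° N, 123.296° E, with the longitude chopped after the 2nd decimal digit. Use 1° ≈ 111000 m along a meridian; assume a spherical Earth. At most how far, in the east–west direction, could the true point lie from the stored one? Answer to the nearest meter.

Truncating at 2 decimal places can drop up to a full unit in the last place, so the longitude may be off by as much as 0.01°.
At latitude 52.831° a degree of longitude spans 111000 m × cos 52.831° = 111000 × 0.6042 ≈ 67062.7 m.
So at most 0.01° × 67062.7 ≈ 670.627 m east–west.

671 meters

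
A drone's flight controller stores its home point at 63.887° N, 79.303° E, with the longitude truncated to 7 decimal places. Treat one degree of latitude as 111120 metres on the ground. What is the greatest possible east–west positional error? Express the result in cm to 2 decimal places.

0.49 cm

Truncating at 7 decimal places can drop up to a full unit in the last place, so the longitude may be off by as much as 1e-07°.
Parallels shrink by cos φ, so at 63.887° a degree of longitude is 111120 × 0.4401 ≈ 48908.7 m.
So at most 1e-07° × 48908.7 ≈ 0.00489087 m east–west.
That is 0.00489087 m = 0.48909 cm.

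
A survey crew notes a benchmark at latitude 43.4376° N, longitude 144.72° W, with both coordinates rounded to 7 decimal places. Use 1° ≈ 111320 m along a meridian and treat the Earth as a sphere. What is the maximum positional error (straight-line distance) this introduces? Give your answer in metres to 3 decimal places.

0.007 metres

Rounding to 7 decimal places leaves each coordinate within ±5e-08° of the true value.
North–south component: 5e-08° × 111320 = 0.005566 m.
East–west component at 43.4376°: 5e-08° × 111320 × cos 43.4376° ≈ 5e-08 × 80832.1 ≈ 0.0040416 m.
Worst case both components are at the extreme and orthogonal: √(0.005566² + 0.0040416²) ≈ 0.00687858 m.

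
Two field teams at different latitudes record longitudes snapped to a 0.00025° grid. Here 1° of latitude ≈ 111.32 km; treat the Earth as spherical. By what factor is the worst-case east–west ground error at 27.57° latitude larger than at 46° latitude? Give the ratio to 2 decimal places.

1.28

With a 0.00025° grid the true value lies within half a step, ±0.00025°/2 = ±0.000125°, of the stored one.
At 27.57°: 0.000125° × 111320 × cos 27.57° = 0.000125 × 111320 × 0.8864 ≈ 12.335 m.
At 46°: 0.000125° × 111320 × cos 46° = 0.000125 × 111320 × 0.6947 ≈ 9.6662 m.
The ratio reduces to cos 27.57° / cos 46° = 0.8864/0.6947 ≈ 1.2761.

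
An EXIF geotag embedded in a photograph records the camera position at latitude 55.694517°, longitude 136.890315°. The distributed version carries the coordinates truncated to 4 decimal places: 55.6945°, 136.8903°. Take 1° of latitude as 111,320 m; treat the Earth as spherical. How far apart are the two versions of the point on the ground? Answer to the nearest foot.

7 feet

Δlat = 55.694517 − 55.6945 = +0.000017°; Δlon = 136.890315 − 136.8903 = +0.000015°.
North–south shift: 0.000017 × 111320 = 1.89244 m.
E–W at 55.6945°: 0.000015° × 111320 × cos 55.6945° = 0.000015 × 111320 × 0.5636 ≈ 0.941108 m.
Distance: √(1.89244² + 0.941108²) ≈ 2.11353 m.
In feet: 2.11353 m ÷ 0.3048 ≈ 6.9342 ft.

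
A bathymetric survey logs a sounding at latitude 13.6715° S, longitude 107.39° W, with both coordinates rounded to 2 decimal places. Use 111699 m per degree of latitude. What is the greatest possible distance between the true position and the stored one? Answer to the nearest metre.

779 metres

Rounding to 2 decimal places leaves each coordinate within ±0.005° of the true value.
N–S: 0.005° × 111699 m/° = 558.495 m.
Longitude error → 0.005 × 111699 × cos 13.6715° = 0.005 × 111699 × 0.9717 ≈ 542.671 m.
Worst case both components are at the extreme and orthogonal: √(558.495² + 542.671²) ≈ 778.722 m.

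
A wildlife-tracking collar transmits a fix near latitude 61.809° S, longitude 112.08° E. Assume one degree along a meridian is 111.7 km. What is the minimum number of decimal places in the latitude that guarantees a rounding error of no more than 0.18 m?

6 decimal places

One degree of latitude covers 111700 m.
Rounding to N decimal places gives at most 0.5 × 10⁻ᴺ degrees of error, i.e. 0.5 × 10⁻ᴺ × 111700 m.
Need 0.5 × 111700 × 10⁻ᴺ ≤ 0.18 → 10⁻ᴺ ≤ 3.223e-06, so N ≥ 5.49.
So 6 decimal places suffice (0.0558 m); 5 would allow up to 0.558 m.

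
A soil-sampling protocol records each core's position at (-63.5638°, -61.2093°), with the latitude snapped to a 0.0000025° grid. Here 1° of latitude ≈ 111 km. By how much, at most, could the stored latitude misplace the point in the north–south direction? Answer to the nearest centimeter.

14 centimeters

With a 0.0000025° grid the true value lies within half a step, ±0.0000025°/2 = ±1.25e-06°, of the stored one.
North–south distance: 1.25e-06° × 111000 m/° = 0.13875 m.
That is 0.13875 m = 13.875 cm.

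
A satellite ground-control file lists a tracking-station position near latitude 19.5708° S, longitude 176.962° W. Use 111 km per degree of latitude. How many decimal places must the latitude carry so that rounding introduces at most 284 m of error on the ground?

3 decimal places

One degree of latitude covers 111000 m.
With N decimal places the half-ulp bound is 0.5·10⁻ᴺ°, or 0.5·10⁻ᴺ × 111000 m on the ground.
Setting 55500 × 10⁻ᴺ ≤ 284 gives 10ᴺ ≥ 195.4, i.e. N ≥ 2.29.
So 3 decimal places suffice (55.5 m); 2 would allow up to 555 m.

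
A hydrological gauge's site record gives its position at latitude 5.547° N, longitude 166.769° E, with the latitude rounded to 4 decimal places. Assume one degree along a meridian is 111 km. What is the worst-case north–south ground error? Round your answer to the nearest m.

6 m

Rounding to 4 decimal places leaves the latitude within ±5e-05° of the true value.
North–south distance: 5e-05° × 111000 m/° = 5.55 m.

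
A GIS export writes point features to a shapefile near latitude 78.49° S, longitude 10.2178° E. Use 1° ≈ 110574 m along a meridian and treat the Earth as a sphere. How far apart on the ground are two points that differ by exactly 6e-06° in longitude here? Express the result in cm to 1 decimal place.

At 78.49° a degree of longitude is 110574 × cos 78.49° ≈ 22063.8 m, so 6e-06° corresponds to 0.132383 m.
That is 0.132383 m = 13.238 cm.

13.2 cm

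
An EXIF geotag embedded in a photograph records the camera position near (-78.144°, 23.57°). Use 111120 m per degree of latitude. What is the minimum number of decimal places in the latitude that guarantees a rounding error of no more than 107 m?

3 decimal places

One degree of latitude covers 111120 m.
With N decimal places the half-ulp bound is 0.5·10⁻ᴺ°, or 0.5·10⁻ᴺ × 111120 m on the ground.
Need 0.5 × 111120 × 10⁻ᴺ ≤ 107 → 10⁻ᴺ ≤ 1.926e-03, so N ≥ 2.72.
So 3 decimal places suffice (55.6 m); 2 would allow up to 556 m.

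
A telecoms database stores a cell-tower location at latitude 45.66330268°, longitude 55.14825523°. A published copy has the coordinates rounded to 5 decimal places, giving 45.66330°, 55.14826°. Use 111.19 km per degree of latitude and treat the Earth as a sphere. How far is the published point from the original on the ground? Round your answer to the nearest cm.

Δlat = 45.66330268 − 45.66330 = +0.00000268°; Δlon = 55.14825523 − 55.14826 = -0.00000477°.
North–south shift: 0.00000268 × 111190 = 0.297989 m.
East–west at this latitude: -0.00000477° × 111190 × cos 45.6633° ≈ -0.00000477 × 77707.8 = -0.370666 m.
Distance: √(0.297989² + 0.370666²) ≈ 0.475595 m.
That is 0.475595 m = 47.56 cm.

48 cm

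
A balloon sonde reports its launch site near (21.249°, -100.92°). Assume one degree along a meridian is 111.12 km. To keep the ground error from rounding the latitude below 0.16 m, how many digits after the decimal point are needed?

One degree of latitude covers 111120 m.
N decimal places → at most half a unit in the last place, 0.5 × 10⁻ᴺ° = 111120/2 × 10⁻ᴺ m.
Need 0.5 × 111120 × 10⁻ᴺ ≤ 0.16 → 10⁻ᴺ ≤ 2.880e-06, so N ≥ 5.54.
At 5 places the error can reach 0.556 m, but 6 places keeps it to 0.0556 m.

6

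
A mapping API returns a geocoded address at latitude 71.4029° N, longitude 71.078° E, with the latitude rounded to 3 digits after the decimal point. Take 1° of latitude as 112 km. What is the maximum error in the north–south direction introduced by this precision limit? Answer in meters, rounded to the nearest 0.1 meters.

Rounding to 3 decimal places leaves the latitude within ±0.0005° of the true value.
Along the meridian that is 0.0005° × 112000 m/° = 56 m.

56.0 meters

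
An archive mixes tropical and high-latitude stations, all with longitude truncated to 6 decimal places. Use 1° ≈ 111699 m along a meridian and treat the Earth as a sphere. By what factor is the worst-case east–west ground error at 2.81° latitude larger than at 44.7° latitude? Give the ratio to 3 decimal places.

1.405

Truncating at 6 decimal places can drop up to a full unit in the last place, so the longitude may be off by as much as 1e-06°.
At 2.81°: 1e-06° × 111699 × cos 2.81° = 1e-06 × 111699 × 0.9988 ≈ 0.11156 m.
Error at 44.7° = 1e-06° × 111699 × cos 44.7° ≈ 0.1117 × 0.7108 = 0.079396 m.
Ratio: 0.11156 / 0.079396 = cos 2.81° / cos 44.7° ≈ 1.4052.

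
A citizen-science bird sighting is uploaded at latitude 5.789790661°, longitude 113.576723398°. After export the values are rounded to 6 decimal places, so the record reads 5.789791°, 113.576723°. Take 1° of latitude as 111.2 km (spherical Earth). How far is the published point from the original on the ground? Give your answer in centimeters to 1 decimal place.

5.8 centimeters

Δlat = 5.789790661 − 5.789791 = -0.000000339°; Δlon = 113.576723398 − 113.576723 = +0.000000398°.
North–south shift: -0.000000339 × 111200 = -0.0376968 m.
E–W at 5.78979°: 0.000000398° × 111200 × cos 5.78979° = 0.000000398 × 111200 × 0.9949 ≈ 0.0440318 m.
Hypotenuse of the two orthogonal shifts: √(0.0376968² + 0.0440318²) = 0.0579642 m.
That is 0.0579642 m = 5.7964 cm.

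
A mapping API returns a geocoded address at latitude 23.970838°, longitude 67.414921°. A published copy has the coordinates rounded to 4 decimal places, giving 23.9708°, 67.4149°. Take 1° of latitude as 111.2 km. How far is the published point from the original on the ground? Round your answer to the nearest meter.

Δlat = 23.970838 − 23.9708 = +0.000038°; Δlon = 67.414921 − 67.4149 = +0.000021°.
N–S: 0.000038° × 111200 m/° = 4.2256 m.
E–W at 23.9708°: 0.000021° × 111200 × cos 23.9708° = 0.000021 × 111200 × 0.9138 ≈ 2.1338 m.
Combined displacement = (4.2256² + 2.1338²)^½ ≈ 4.73379 m.

5 meters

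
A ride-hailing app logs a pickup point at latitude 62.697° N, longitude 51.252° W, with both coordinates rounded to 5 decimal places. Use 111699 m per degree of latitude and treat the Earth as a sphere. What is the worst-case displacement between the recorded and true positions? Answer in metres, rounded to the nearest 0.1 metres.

Rounding to 5 decimal places leaves each coordinate within ±5e-06° of the true value.
North–south component: 5e-06° × 111699 = 0.558495 m.
Longitude error → 5e-06 × 111699 × cos 62.697° = 5e-06 × 111699 × 0.4587 ≈ 0.256179 m.
Worst case both components are at the extreme and orthogonal: √(0.558495² + 0.256179²) ≈ 0.614447 m.

0.6 metres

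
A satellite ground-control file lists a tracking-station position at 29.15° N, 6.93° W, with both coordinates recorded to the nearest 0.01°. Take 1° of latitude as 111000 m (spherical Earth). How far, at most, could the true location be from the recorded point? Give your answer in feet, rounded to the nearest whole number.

2418 feet

Rounding to 2 decimal places leaves each coordinate within ±0.005° of the true value.
North–south component: 0.005° × 111000 = 555 m.
E–W at 29.15°: 0.005° × 111000 × cos 29.15° = 0.005 × 111000 × 0.8733 ≈ 484.708 m.
Combining orthogonally: (555² + 484.708²)^½ ≈ 736.863 m.
Converting: 736.863 m × 3.2808 ft/m ≈ 2417.5 ft.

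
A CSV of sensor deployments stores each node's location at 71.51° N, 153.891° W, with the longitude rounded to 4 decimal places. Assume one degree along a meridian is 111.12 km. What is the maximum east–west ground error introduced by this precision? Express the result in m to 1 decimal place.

Rounding to 4 decimal places leaves the longitude within ±5e-05° of the true value.
One degree of longitude at 71.51° is 111120 × cos 71.51° ≈ 111120 × 0.3171 = 35240.5 m.
So at most 5e-05° × 35240.5 ≈ 1.76203 m east–west.

1.8 m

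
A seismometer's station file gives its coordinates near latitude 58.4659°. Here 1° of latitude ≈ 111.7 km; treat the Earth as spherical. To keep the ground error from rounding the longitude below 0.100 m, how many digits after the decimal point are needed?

6

At 58.4659° one degree of longitude covers 111700 × cos 58.4659° ≈ 111700 × 0.5230 ≈ 58419.8 m.
Rounding to N decimal places gives at most 0.5 × 10⁻ᴺ degrees of error, i.e. 0.5 × 10⁻ᴺ × 58419.8 m.
Need 0.5 × 58419.8 × 10⁻ᴺ ≤ 0.100 → 10⁻ᴺ ≤ 3.423e-06, so N ≥ 5.47.
N = 5 would give 0.292 m (too coarse); N = 6 gives 0.0292 m ≤ 0.100 m.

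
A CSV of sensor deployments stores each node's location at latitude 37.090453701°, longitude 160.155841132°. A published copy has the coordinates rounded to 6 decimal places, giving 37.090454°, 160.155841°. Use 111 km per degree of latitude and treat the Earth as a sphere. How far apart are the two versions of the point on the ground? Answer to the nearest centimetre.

4 centimetres

Δlat = 37.090453701 − 37.090454 = -0.000000299°; Δlon = 160.155841132 − 160.155841 = +0.000000132°.
North–south shift: -0.000000299 × 111000 = -0.033189 m.
East–west at this latitude: 0.000000132° × 111000 × cos 37.0905° ≈ 0.000000132 × 88543 = 0.0116877 m.
Hypotenuse of the two orthogonal shifts: √(0.033189² + 0.0116877²) = 0.0351868 m.
That is 0.0351868 m = 3.5187 cm.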